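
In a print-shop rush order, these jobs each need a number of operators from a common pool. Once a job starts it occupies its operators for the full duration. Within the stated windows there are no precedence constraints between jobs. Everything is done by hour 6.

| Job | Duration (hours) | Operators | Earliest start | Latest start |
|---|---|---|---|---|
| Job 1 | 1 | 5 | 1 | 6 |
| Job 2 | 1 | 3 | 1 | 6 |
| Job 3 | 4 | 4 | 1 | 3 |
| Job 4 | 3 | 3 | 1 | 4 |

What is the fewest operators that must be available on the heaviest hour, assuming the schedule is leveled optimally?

Early-start (Job 1@1, Job 2@1, Job 3@1, Job 4@1) gives peak 15: h1:15  h2:7  h3:7  h4:4  h5:0  h6:0.
Shift Job 2→2, Job 3→2, Job 4→3.
Schedule Job 1@1, Job 2@2, Job 3@2, Job 4@3: h1:5  h2:7  h3:7  h4:7  h5:7  h6:0 — peak 7.

7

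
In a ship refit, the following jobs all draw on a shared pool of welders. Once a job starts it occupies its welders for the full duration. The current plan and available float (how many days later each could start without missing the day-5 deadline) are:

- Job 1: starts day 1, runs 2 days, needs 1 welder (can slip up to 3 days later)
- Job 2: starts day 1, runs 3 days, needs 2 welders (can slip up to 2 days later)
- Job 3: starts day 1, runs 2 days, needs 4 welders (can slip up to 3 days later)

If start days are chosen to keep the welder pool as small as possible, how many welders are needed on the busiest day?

4

Early-start (Job 1@1, Job 2@1, Job 3@1) gives peak 7: d1:7  d2:7  d3:2  d4:0  d5:0.
Shift Job 3→4.
Schedule Job 1@1, Job 2@1, Job 3@4: d1:3  d2:3  d3:2  d4:4  d5:4 — peak 4.
Total welder-days = 16 over 5 days ⇒ peak ≥ ⌈16/5⌉ = 4, so 4 is optimal.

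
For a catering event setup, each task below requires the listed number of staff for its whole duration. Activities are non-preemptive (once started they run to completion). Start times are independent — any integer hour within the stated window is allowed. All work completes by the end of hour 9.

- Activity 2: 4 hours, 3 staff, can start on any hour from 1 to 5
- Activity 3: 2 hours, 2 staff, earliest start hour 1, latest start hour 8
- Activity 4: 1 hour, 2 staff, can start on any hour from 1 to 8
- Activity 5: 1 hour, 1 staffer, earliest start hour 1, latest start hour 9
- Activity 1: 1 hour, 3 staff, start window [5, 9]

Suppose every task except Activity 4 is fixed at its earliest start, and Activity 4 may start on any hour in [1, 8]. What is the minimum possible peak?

Activity 4@1: h1:8  h2:5  h3:3  h4:3  h5:3  h6:0  h7:0  h8:0  h9:0 → peak 8
Activity 4@2: h1:6  h2:7  h3:3  h4:3  h5:3  h6:0  h7:0  h8:0  h9:0 → peak 7
Activity 4@3: h1:6  h2:5  h3:5  h4:3  h5:3  h6:0  h7:0  h8:0  h9:0 → peak 6
Activity 4@4: h1:6  h2:5  h3:3  h4:5  h5:3  h6:0  h7:0  h8:0  h9:0 → peak 6
Activity 4@5: h1:6  h2:5  h3:3  h4:3  h5:5  h6:0  h7:0  h8:0  h9:0 → peak 6
Activity 4@6: h1:6  h2:5  h3:3  h4:3  h5:3  h6:2  h7:0  h8:0  h9:0 → peak 6
Activity 4@7: h1:6  h2:5  h3:3  h4:3  h5:3  h6:0  h7:2  h8:0  h9:0 → peak 6
Activity 4@8: h1:6  h2:5  h3:3  h4:3  h5:3  h6:0  h7:0  h8:2  h9:0 → peak 6
Best is Activity 4@3, peak 6.

6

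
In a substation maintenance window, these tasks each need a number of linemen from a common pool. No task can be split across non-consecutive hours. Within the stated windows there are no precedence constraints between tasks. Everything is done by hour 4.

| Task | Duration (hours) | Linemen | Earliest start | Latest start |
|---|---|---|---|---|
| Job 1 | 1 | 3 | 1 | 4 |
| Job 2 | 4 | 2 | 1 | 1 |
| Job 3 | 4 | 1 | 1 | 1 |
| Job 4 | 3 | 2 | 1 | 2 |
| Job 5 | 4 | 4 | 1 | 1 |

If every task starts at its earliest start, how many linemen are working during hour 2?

9

At early start, hour 2 has: Job 2, Job 3, Job 4, Job 5.
Demand: 2 + 1 + 2 + 4 = 9.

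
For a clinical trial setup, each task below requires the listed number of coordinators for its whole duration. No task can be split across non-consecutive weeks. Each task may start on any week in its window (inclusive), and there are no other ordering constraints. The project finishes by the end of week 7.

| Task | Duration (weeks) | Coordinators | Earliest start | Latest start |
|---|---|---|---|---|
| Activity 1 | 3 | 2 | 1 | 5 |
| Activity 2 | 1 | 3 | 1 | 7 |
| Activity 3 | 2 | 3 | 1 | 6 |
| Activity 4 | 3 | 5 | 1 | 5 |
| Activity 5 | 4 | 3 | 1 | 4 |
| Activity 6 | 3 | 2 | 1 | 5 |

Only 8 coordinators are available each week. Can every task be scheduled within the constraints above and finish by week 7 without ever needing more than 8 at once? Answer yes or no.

Schedule Activity 1@1, Activity 2@1, Activity 3@1, Activity 4@5, Activity 5@3, Activity 6@2: w1:8  w2:7  w3:7  w4:5  w5:8  w6:8  w7:5 — peak 8 ≤ 8.

yes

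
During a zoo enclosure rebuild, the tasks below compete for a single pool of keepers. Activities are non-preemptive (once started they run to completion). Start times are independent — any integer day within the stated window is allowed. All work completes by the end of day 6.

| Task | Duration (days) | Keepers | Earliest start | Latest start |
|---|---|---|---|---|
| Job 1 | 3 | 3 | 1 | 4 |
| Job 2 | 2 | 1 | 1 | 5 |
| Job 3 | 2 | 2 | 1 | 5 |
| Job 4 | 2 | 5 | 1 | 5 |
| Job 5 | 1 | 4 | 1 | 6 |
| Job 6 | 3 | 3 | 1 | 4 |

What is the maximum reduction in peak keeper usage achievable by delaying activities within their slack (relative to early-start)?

11

Early-start peak: d1:18  d2:14  d3:6  d4:0  d5:0  d6:0 ⇒ 18.
Leveled (Job 1@1, Job 2@1, Job 3@4, Job 4@4, Job 5@6, Job 6@1): d1:7  d2:7  d3:6  d4:7  d5:7  d6:4 ⇒ 7.
Reduction 18 − 7 = 11.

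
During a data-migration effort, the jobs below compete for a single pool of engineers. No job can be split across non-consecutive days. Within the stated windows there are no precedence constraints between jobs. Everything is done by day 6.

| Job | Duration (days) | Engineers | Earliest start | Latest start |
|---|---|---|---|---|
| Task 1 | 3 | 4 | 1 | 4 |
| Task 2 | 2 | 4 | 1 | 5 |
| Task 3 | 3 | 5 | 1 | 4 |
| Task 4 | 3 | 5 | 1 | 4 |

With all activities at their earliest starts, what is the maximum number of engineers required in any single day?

18

Early-start schedule: Task 1@1, Task 2@1, Task 3@1, Task 4@1.
Load per day: day 1: 18, day 2: 18, day 3: 14, day 4: 0, day 5: 0, day 6: 0.
Peak is 18.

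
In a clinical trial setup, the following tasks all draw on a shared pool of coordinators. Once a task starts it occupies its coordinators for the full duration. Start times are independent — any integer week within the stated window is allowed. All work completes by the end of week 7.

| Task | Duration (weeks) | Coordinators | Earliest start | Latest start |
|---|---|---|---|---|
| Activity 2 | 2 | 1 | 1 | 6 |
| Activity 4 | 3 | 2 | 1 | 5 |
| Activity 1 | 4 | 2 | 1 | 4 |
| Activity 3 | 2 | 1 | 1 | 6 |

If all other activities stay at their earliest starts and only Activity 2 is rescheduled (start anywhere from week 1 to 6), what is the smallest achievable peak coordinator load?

Activity 2@1: w1:6  w2:6  w3:4  w4:2  w5:0  w6:0  w7:0 → peak 6
Activity 2@2: w1:5  w2:6  w3:5  w4:2  w5:0  w6:0  w7:0 → peak 6
Activity 2@3: w1:5  w2:5  w3:5  w4:3  w5:0  w6:0  w7:0 → peak 5
Activity 2@4: w1:5  w2:5  w3:4  w4:3  w5:1  w6:0  w7:0 → peak 5
Activity 2@5: w1:5  w2:5  w3:4  w4:2  w5:1  w6:1  w7:0 → peak 5
Activity 2@6: w1:5  w2:5  w3:4  w4:2  w5:0  w6:1  w7:1 → peak 5
Best is Activity 2@3, peak 5.

5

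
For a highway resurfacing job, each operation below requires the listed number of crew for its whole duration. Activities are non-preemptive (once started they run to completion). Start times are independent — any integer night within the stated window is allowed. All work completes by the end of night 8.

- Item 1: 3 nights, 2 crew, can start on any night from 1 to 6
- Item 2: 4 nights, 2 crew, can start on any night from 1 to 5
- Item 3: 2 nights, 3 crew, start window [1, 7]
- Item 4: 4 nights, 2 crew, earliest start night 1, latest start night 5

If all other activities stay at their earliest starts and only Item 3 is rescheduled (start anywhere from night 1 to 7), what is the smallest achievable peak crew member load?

Item 3@1: n1:9  n2:9  n3:6  n4:4  n5:0  n6:0  n7:0  n8:0 → peak 9
Item 3@2: n1:6  n2:9  n3:9  n4:4  n5:0  n6:0  n7:0  n8:0 → peak 9
Item 3@3: n1:6  n2:6  n3:9  n4:7  n5:0  n6:0  n7:0  n8:0 → peak 9
Item 3@4: n1:6  n2:6  n3:6  n4:7  n5:3  n6:0  n7:0  n8:0 → peak 7
Item 3@5: n1:6  n2:6  n3:6  n4:4  n5:3  n6:3  n7:0  n8:0 → peak 6
Item 3@6: n1:6  n2:6  n3:6  n4:4  n5:0  n6:3  n7:3  n8:0 → peak 6
Item 3@7: n1:6  n2:6  n3:6  n4:4  n5:0  n6:0  n7:3  n8:3 → peak 6
Best is Item 3@5, peak 6.

6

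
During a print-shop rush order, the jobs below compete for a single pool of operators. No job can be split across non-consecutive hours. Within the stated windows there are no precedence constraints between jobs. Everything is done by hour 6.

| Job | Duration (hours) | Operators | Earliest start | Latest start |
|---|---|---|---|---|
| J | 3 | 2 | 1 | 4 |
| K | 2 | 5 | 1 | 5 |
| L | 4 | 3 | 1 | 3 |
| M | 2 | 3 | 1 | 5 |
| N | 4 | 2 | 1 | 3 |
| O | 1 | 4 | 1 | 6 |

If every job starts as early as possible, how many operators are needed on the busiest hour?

19

Early-start schedule: J@1, K@1, L@1, M@1, N@1, O@1.
Load per hour: hour 1: 19, hour 2: 15, hour 3: 7, hour 4: 5, hour 5: 0, hour 6: 0.
Peak is 19.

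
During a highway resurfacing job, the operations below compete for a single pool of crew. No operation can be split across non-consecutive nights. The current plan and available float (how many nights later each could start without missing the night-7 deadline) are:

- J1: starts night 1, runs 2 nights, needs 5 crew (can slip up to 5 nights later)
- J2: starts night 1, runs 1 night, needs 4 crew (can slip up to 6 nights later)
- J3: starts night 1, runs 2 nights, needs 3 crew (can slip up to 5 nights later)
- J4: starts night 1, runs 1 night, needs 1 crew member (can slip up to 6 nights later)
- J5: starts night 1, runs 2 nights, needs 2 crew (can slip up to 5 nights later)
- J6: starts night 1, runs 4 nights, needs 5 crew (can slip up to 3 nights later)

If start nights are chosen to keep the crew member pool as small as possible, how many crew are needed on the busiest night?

8

Early-start (J1@1, J2@1, J3@1, J4@1, J5@1, J6@1) gives peak 20: n1:20  n2:15  n3:5  n4:5  n5:0  n6:0  n7:0.
Shift J2→3, J4→3, J5→3, J6→4.
Schedule J1@1, J2@3, J3@1, J4@3, J5@3, J6@4: n1:8  n2:8  n3:7  n4:7  n5:5  n6:5  n7:5 — peak 8.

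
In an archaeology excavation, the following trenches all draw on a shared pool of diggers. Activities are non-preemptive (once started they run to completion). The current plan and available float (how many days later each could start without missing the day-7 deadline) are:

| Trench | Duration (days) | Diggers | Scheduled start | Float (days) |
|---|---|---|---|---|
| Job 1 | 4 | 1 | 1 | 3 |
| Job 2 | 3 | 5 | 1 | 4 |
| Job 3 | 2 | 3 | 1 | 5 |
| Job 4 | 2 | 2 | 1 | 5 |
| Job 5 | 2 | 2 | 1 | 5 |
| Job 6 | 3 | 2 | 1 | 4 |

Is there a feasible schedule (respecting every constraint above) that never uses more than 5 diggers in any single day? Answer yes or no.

no

Total digger-days = 39; over 7 days the average is 39/7 > 5, so some day must exceed 5.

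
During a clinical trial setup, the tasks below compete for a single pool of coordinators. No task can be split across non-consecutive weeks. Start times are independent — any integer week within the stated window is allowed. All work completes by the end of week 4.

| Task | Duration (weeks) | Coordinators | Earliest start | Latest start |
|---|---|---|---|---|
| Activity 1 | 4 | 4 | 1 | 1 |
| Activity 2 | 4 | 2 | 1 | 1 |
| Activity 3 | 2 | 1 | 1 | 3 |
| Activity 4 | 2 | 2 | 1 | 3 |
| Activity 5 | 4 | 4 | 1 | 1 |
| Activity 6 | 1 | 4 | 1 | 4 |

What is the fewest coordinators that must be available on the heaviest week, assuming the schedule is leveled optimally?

Early-start (Activity 1@1, Activity 2@1, Activity 3@1, Activity 4@1, Activity 5@1, Activity 6@1) gives peak 17: w1:17  w2:13  w3:10  w4:10.
Shift Activity 6→3.
Schedule Activity 1@1, Activity 2@1, Activity 3@1, Activity 4@1, Activity 5@1, Activity 6@3: w1:13  w2:13  w3:14  w4:10 — peak 14.

14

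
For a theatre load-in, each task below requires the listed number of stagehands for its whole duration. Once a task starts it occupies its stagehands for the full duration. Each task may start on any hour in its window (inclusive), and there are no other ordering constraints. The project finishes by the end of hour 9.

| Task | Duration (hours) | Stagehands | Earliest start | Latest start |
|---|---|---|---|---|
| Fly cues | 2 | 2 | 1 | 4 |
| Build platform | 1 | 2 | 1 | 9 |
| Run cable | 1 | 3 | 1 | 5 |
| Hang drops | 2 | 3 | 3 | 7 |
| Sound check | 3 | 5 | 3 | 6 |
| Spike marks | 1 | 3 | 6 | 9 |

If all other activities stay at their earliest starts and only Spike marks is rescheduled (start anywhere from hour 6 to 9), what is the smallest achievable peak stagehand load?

8

Spike marks@6: h1:7  h2:2  h3:8  h4:8  h5:5  h6:3  h7:0  h8:0  h9:0 → peak 8
Spike marks@7: h1:7  h2:2  h3:8  h4:8  h5:5  h6:0  h7:3  h8:0  h9:0 → peak 8
Spike marks@8: h1:7  h2:2  h3:8  h4:8  h5:5  h6:0  h7:0  h8:3  h9:0 → peak 8
Spike marks@9: h1:7  h2:2  h3:8  h4:8  h5:5  h6:0  h7:0  h8:0  h9:3 → peak 8
Best is Spike marks@6, peak 8.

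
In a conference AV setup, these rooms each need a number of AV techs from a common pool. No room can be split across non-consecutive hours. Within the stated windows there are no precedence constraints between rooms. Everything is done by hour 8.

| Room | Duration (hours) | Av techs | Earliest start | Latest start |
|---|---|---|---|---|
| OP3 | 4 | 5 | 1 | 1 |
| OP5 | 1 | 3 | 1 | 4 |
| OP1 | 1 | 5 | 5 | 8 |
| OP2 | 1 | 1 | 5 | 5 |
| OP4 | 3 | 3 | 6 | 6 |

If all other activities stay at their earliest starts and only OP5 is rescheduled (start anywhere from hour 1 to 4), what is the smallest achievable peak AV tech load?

8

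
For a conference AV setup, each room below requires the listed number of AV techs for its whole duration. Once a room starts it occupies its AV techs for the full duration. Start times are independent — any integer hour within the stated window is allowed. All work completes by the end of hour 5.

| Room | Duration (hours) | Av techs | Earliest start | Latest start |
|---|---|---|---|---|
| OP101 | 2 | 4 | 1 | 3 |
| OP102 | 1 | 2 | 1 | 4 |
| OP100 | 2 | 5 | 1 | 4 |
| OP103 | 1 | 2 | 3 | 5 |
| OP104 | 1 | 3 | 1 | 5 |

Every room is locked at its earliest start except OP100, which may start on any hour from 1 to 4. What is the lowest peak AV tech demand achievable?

OP100@1: h1:14  h2:9  h3:2  h4:0  h5:0 → peak 14
OP100@2: h1:9  h2:9  h3:7  h4:0  h5:0 → peak 9
OP100@3: h1:9  h2:4  h3:7  h4:5  h5:0 → peak 9
OP100@4: h1:9  h2:4  h3:2  h4:5  h5:5 → peak 9
Best is OP100@2, peak 9.

9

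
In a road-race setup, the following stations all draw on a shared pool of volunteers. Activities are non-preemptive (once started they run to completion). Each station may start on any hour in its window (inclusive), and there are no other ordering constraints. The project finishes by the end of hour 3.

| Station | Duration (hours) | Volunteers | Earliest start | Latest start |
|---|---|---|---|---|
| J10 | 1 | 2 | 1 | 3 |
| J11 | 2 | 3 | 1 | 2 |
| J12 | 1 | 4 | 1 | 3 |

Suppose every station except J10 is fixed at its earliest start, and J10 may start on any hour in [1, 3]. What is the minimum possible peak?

J10@1: h1:9  h2:3  h3:0 → peak 9
J10@2: h1:7  h2:5  h3:0 → peak 7
J10@3: h1:7  h2:3  h3:2 → peak 7
Best is J10@2, peak 7.

7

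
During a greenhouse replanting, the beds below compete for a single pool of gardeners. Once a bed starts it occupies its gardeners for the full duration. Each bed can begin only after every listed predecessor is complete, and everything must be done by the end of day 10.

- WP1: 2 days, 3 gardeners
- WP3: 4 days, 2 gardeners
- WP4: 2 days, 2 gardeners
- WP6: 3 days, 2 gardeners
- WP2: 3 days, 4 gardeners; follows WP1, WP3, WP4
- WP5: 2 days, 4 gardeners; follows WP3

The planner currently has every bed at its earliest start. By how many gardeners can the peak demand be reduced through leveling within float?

3

Early-start peak: d1:9  d2:9  d3:4  d4:2  d5:8  d6:8  d7:4  d8:0  d9:0  d10:0 ⇒ 9.
Leveled (WP1@1, WP3@1, WP4@3, WP6@3, WP2@5, WP5@8): d1:5  d2:5  d3:6  d4:6  d5:6  d6:4  d7:4  d8:4  d9:4  d10:0 ⇒ 6.
Reduction 9 − 6 = 3.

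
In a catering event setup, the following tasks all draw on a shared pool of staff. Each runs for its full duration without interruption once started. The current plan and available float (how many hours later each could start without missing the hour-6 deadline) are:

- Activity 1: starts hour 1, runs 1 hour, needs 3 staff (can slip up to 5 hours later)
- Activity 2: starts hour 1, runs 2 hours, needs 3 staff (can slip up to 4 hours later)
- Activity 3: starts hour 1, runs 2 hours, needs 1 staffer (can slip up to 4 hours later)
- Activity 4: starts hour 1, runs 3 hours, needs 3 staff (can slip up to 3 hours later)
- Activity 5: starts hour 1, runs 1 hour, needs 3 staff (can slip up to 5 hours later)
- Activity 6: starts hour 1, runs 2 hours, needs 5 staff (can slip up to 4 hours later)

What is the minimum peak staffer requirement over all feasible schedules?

6

Early-start (Activity 1@1, Activity 2@1, Activity 3@1, Activity 4@1, Activity 5@1, Activity 6@1) gives peak 18: h1:18  h2:12  h3:3  h4:0  h5:0  h6:0.
Shift Activity 3→4, Activity 4→2, Activity 5→3, Activity 6→5.
Schedule Activity 1@1, Activity 2@1, Activity 3@4, Activity 4@2, Activity 5@3, Activity 6@5: h1:6  h2:6  h3:6  h4:4  h5:6  h6:5 — peak 6.
Total staffer-hours = 33 over 6 hours ⇒ peak ≥ ⌈33/6⌉ = 6, so 6 is optimal.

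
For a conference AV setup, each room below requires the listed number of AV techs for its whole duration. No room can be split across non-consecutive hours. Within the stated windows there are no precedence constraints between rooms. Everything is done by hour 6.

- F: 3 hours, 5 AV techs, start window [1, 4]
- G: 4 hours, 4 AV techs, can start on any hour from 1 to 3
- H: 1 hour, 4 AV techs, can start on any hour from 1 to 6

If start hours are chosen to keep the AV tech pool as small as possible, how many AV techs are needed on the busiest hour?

Early-start (F@1, G@1, H@1) gives peak 13: h1:13  h2:9  h3:9  h4:4  h5:0  h6:0.
Shift H→4.
Schedule F@1, G@1, H@4: h1:9  h2:9  h3:9  h4:8  h5:0  h6:0 — peak 9.

9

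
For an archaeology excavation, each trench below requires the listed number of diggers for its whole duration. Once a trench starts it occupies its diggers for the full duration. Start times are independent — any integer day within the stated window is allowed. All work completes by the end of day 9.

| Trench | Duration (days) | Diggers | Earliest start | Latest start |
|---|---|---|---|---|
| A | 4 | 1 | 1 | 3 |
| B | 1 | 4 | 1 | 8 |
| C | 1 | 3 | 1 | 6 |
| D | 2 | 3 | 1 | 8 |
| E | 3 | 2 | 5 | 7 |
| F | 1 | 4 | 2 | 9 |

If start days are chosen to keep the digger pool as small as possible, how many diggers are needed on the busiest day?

4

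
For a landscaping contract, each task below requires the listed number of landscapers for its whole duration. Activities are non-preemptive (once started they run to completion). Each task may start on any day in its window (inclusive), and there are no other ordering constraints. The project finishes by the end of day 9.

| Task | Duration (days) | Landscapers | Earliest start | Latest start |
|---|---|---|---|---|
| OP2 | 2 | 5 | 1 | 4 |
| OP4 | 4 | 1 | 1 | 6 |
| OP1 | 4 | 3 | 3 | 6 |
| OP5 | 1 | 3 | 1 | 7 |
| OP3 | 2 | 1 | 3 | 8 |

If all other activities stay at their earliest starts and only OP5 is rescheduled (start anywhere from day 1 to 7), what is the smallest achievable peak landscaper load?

6

OP5@1: d1:9  d2:6  d3:5  d4:5  d5:3  d6:3  d7:0  d8:0  d9:0 → peak 9
OP5@2: d1:6  d2:9  d3:5  d4:5  d5:3  d6:3  d7:0  d8:0  d9:0 → peak 9
OP5@3: d1:6  d2:6  d3:8  d4:5  d5:3  d6:3  d7:0  d8:0  d9:0 → peak 8
OP5@4: d1:6  d2:6  d3:5  d4:8  d5:3  d6:3  d7:0  d8:0  d9:0 → peak 8
OP5@5: d1:6  d2:6  d3:5  d4:5  d5:6  d6:3  d7:0  d8:0  d9:0 → peak 6
OP5@6: d1:6  d2:6  d3:5  d4:5  d5:3  d6:6  d7:0  d8:0  d9:0 → peak 6
OP5@7: d1:6  d2:6  d3:5  d4:5  d5:3  d6:3  d7:3  d8:0  d9:0 → peak 6
Best is OP5@5, peak 6.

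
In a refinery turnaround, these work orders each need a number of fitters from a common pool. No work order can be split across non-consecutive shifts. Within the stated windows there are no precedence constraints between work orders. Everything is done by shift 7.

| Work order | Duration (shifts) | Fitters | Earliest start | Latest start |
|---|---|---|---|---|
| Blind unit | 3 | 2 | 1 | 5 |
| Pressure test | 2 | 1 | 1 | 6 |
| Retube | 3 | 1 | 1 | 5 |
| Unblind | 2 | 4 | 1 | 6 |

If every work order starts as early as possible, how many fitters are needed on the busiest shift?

Early-start schedule: Blind unit@1, Pressure test@1, Retube@1, Unblind@1.
Load per shift: shift 1: 8, shift 2: 8, shift 3: 3, shift 4: 0, shift 5: 0, shift 6: 0, shift 7: 0.
Peak is 8.

8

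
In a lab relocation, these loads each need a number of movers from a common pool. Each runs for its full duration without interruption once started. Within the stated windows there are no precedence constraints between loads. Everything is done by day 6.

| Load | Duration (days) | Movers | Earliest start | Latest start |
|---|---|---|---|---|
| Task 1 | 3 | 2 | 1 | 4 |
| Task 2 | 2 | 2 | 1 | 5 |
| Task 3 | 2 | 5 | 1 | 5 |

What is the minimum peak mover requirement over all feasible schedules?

5

Early-start (Task 1@1, Task 2@1, Task 3@1) gives peak 9: d1:9  d2:9  d3:2  d4:0  d5:0  d6:0.
Shift Task 3→4.
Schedule Task 1@1, Task 2@1, Task 3@4: d1:4  d2:4  d3:2  d4:5  d5:5  d6:0 — peak 5.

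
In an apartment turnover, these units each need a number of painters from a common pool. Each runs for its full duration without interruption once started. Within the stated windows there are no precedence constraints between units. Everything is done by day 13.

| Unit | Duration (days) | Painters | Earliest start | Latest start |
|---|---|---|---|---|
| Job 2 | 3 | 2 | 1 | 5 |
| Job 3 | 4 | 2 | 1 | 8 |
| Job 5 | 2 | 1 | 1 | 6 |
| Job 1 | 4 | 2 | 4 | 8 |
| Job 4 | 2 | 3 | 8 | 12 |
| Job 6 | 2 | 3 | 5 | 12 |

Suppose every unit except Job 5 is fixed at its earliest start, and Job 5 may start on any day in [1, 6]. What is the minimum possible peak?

Job 5@1: d1:5  d2:5  d3:4  d4:4  d5:5  d6:5  d7:2  d8:3  d9:3  d10:0  d11:0  d12:0  d13:0 → peak 5
Job 5@2: d1:4  d2:5  d3:5  d4:4  d5:5  d6:5  d7:2  d8:3  d9:3  d10:0  d11:0  d12:0  d13:0 → peak 5
Job 5@3: d1:4  d2:4  d3:5  d4:5  d5:5  d6:5  d7:2  d8:3  d9:3  d10:0  d11:0  d12:0  d13:0 → peak 5
Job 5@4: d1:4  d2:4  d3:4  d4:5  d5:6  d6:5  d7:2  d8:3  d9:3  d10:0  d11:0  d12:0  d13:0 → peak 6
Job 5@5: d1:4  d2:4  d3:4  d4:4  d5:6  d6:6  d7:2  d8:3  d9:3  d10:0  d11:0  d12:0  d13:0 → peak 6
Job 5@6: d1:4  d2:4  d3:4  d4:4  d5:5  d6:6  d7:3  d8:3  d9:3  d10:0  d11:0  d12:0  d13:0 → peak 6
Best is Job 5@1, peak 5.

5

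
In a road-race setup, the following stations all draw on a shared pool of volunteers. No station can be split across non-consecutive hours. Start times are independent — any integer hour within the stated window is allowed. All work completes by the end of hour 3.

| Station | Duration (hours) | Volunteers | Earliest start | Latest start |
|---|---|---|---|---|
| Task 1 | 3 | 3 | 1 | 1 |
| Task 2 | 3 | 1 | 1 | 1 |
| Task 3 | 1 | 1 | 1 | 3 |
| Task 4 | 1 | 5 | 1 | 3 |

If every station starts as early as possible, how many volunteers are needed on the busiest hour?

Early-start schedule: Task 1@1, Task 2@1, Task 3@1, Task 4@1.
Load per hour: hour 1: 10, hour 2: 4, hour 3: 4.
Peak is 10.

10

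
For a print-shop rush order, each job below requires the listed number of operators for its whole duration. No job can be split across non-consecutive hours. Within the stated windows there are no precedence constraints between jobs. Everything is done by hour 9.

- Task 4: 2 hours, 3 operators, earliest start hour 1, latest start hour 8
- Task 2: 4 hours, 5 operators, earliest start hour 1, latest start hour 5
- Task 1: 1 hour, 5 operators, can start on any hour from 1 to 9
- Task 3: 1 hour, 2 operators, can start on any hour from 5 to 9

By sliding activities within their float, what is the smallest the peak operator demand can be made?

Early-start (Task 4@1, Task 2@1, Task 1@1, Task 3@5) gives peak 13: h1:13  h2:8  h3:5  h4:5  h5:2  h6:0  h7:0  h8:0  h9:0.
Shift Task 2→3, Task 1→7, Task 3→8.
Schedule Task 4@1, Task 2@3, Task 1@7, Task 3@8: h1:3  h2:3  h3:5  h4:5  h5:5  h6:5  h7:5  h8:2  h9:0 — peak 5.

5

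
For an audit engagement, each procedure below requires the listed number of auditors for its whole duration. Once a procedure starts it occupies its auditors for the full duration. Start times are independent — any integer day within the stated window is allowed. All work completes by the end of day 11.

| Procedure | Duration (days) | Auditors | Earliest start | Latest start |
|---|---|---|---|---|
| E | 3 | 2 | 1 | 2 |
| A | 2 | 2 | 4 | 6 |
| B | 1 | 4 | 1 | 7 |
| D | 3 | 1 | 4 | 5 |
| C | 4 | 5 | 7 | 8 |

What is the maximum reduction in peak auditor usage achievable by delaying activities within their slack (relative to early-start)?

1

Early-start peak: d1:6  d2:2  d3:2  d4:3  d5:3  d6:1  d7:5  d8:5  d9:5  d10:5  d11:0 ⇒ 6.
Leveled (E@1, A@4, B@6, D@4, C@7): d1:2  d2:2  d3:2  d4:3  d5:3  d6:5  d7:5  d8:5  d9:5  d10:5  d11:0 ⇒ 5.
Reduction 6 − 5 = 1.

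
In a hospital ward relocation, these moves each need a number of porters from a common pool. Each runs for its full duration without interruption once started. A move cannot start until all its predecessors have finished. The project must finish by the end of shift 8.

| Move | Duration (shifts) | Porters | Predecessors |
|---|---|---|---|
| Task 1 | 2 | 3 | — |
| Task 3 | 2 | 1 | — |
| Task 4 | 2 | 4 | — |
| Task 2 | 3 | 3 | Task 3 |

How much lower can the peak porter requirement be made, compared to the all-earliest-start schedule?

4

Early-start peak: s1:8  s2:8  s3:3  s4:3  s5:3  s6:0  s7:0  s8:0 ⇒ 8.
Leveled (Task 1@1, Task 3@1, Task 4@3, Task 2@5): s1:4  s2:4  s3:4  s4:4  s5:3  s6:3  s7:3  s8:0 ⇒ 4.
Reduction 8 − 4 = 4.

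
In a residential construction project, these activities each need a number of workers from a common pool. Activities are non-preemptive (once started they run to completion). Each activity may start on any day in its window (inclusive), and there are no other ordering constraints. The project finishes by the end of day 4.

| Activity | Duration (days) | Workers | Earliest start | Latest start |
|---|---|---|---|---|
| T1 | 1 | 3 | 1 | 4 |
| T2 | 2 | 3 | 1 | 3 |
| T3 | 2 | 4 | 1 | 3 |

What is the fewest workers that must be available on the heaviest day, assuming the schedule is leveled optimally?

Early-start (T1@1, T2@1, T3@1) gives peak 10: d1:10  d2:7  d3:0  d4:0.
Shift T3→3.
Schedule T1@1, T2@1, T3@3: d1:6  d2:3  d3:4  d4:4 — peak 6.

6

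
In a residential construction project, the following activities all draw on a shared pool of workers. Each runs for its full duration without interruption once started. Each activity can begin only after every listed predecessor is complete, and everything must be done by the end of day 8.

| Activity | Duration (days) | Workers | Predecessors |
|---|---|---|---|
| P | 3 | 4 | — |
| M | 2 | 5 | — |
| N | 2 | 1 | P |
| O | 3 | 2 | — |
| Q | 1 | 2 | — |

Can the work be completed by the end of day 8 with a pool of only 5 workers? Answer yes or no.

yes

Schedule P@1, M@4, N@6, O@6, Q@6: d1:4  d2:4  d3:4  d4:5  d5:5  d6:5  d7:3  d8:2 — peak 5 ≤ 5.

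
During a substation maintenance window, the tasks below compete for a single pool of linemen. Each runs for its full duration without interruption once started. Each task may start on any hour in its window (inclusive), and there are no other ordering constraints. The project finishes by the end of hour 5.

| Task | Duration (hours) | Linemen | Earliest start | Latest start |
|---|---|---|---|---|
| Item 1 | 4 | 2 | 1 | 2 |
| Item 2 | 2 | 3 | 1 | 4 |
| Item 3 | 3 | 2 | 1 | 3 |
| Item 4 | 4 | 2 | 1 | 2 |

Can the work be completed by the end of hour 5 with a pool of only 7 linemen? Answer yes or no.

yes

Schedule Item 1@1, Item 2@1, Item 3@3, Item 4@1: h1:7  h2:7  h3:6  h4:6  h5:2 — peak 7 ≤ 7.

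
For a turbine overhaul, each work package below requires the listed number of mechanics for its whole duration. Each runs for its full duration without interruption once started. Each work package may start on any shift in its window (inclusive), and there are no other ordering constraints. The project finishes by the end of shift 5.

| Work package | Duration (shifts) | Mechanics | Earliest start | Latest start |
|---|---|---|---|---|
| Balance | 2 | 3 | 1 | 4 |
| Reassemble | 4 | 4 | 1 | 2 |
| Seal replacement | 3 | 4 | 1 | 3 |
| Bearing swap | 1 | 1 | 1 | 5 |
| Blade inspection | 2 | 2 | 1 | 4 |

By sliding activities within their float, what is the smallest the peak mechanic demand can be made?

Early-start (Balance@1, Reassemble@1, Seal replacement@1, Bearing swap@1, Blade inspection@1) gives peak 14: s1:14  s2:13  s3:8  s4:4  s5:0.
Shift Seal replacement→3, Bearing swap→3.
Schedule Balance@1, Reassemble@1, Seal replacement@3, Bearing swap@3, Blade inspection@1: s1:9  s2:9  s3:9  s4:8  s5:4 — peak 9.

9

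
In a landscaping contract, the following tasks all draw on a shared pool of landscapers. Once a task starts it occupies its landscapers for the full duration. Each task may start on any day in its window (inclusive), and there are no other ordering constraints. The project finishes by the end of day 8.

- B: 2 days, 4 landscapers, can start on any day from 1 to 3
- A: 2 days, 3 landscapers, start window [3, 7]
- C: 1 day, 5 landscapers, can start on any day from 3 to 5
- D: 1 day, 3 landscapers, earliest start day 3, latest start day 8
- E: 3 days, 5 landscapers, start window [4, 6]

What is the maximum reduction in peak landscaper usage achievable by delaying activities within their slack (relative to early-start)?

Early-start peak: d1:4  d2:4  d3:11  d4:8  d5:5  d6:5  d7:0  d8:0 ⇒ 11.
Leveled (B@1, A@3, C@5, D@3, E@6): d1:4  d2:4  d3:6  d4:3  d5:5  d6:5  d7:5  d8:5 ⇒ 6.
Reduction 11 − 6 = 5.

5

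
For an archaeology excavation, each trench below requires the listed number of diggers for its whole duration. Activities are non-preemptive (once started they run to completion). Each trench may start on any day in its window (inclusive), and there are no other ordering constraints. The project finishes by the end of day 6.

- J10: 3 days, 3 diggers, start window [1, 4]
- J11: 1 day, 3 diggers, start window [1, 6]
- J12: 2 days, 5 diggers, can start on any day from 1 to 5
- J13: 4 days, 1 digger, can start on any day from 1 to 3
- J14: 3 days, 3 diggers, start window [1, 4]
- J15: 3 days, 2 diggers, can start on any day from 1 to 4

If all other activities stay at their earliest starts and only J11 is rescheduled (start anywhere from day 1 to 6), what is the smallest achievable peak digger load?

J11@1: d1:17  d2:14  d3:9  d4:1  d5:0  d6:0 → peak 17
J11@2: d1:14  d2:17  d3:9  d4:1  d5:0  d6:0 → peak 17
J11@3: d1:14  d2:14  d3:12  d4:1  d5:0  d6:0 → peak 14
J11@4: d1:14  d2:14  d3:9  d4:4  d5:0  d6:0 → peak 14
J11@5: d1:14  d2:14  d3:9  d4:1  d5:3  d6:0 → peak 14
J11@6: d1:14  d2:14  d3:9  d4:1  d5:0  d6:3 → peak 14
Best is J11@3, peak 14.

14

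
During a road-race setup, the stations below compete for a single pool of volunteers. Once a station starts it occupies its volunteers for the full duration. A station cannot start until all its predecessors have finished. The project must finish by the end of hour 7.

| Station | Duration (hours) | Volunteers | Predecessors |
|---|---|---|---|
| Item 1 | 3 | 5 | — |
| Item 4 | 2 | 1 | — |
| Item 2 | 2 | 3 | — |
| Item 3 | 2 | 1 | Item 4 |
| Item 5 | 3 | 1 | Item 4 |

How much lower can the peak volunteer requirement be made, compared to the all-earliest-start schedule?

Early-start peak: h1:9  h2:9  h3:7  h4:2  h5:1  h6:0  h7:0 ⇒ 9.
Leveled (Item 1@1, Item 4@1, Item 2@4, Item 3@3, Item 5@4): h1:6  h2:6  h3:6  h4:5  h5:4  h6:1  h7:0 ⇒ 6.
Reduction 9 − 6 = 3.

3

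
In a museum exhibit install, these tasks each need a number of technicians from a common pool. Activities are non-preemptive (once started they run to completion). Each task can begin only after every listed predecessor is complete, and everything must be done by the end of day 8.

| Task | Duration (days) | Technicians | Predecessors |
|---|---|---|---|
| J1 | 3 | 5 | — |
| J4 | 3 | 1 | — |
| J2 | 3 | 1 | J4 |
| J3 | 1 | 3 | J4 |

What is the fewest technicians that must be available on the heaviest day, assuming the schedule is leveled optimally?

6

Schedule J1@1, J4@1, J2@4, J3@4: d1:6  d2:6  d3:6  d4:4  d5:1  d6:1  d7:0  d8:0 — peak 6.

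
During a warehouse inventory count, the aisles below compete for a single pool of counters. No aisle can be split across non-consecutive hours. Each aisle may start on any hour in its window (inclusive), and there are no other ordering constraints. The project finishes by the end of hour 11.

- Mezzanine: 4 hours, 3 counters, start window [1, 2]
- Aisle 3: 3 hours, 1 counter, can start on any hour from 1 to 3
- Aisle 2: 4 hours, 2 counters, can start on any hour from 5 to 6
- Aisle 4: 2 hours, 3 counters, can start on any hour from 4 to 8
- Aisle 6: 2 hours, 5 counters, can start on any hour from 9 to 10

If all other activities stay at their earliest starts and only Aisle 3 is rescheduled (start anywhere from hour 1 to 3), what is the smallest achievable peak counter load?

Aisle 3@1: h1:4  h2:4  h3:4  h4:6  h5:5  h6:2  h7:2  h8:2  h9:5  h10:5  h11:0 → peak 6
Aisle 3@2: h1:3  h2:4  h3:4  h4:7  h5:5  h6:2  h7:2  h8:2  h9:5  h10:5  h11:0 → peak 7
Aisle 3@3: h1:3  h2:3  h3:4  h4:7  h5:6  h6:2  h7:2  h8:2  h9:5  h10:5  h11:0 → peak 7
Best is Aisle 3@1, peak 6.

6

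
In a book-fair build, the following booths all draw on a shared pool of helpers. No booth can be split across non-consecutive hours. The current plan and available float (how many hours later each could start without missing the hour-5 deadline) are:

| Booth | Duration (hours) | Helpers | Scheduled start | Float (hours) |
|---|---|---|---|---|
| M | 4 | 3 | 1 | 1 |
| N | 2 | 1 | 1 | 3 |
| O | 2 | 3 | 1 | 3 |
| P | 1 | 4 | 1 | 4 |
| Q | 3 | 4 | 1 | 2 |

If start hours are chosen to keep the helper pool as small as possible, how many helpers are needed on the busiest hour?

Early-start (M@1, N@1, O@1, P@1, Q@1) gives peak 15: h1:15  h2:11  h3:7  h4:3  h5:0.
Shift P→5, Q→3.
Schedule M@1, N@1, O@1, P@5, Q@3: h1:7  h2:7  h3:7  h4:7  h5:8 — peak 8.
Total helper-hours = 36 over 5 hours ⇒ peak ≥ ⌈36/5⌉ = 8, so 8 is optimal.

8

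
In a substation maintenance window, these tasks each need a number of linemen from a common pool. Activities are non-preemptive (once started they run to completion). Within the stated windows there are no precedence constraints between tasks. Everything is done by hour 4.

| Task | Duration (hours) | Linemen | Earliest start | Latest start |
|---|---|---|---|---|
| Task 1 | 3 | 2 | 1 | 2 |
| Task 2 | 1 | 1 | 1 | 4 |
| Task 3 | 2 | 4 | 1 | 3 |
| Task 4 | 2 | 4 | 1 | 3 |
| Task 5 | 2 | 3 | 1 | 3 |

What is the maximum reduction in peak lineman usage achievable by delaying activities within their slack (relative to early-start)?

5

Early-start peak: h1:14  h2:13  h3:2  h4:0 ⇒ 14.
Leveled (Task 1@1, Task 2@1, Task 3@1, Task 4@3, Task 5@2): h1:7  h2:9  h3:9  h4:4 ⇒ 9.
Reduction 14 − 9 = 5.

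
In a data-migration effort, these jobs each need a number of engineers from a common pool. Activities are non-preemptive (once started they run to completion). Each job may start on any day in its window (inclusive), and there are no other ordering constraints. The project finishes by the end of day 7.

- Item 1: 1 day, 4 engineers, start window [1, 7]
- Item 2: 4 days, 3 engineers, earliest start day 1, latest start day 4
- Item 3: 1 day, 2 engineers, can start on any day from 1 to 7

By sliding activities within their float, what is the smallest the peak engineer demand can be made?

Early-start (Item 1@1, Item 2@1, Item 3@1) gives peak 9: d1:9  d2:3  d3:3  d4:3  d5:0  d6:0  d7:0.
Shift Item 2→2, Item 3→6.
Schedule Item 1@1, Item 2@2, Item 3@6: d1:4  d2:3  d3:3  d4:3  d5:3  d6:2  d7:0 — peak 4.

4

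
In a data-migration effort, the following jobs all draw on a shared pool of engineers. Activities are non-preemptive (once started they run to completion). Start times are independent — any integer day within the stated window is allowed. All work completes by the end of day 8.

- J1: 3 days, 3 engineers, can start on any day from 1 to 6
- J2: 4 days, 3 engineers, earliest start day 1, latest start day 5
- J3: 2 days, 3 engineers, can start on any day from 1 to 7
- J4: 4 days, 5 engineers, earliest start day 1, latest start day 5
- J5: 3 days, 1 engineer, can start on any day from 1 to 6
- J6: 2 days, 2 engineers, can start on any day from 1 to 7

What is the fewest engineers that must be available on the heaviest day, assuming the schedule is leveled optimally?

8

Early-start (J1@1, J2@1, J3@1, J4@1, J5@1, J6@1) gives peak 17: d1:17  d2:17  d3:12  d4:8  d5:0  d6:0  d7:0  d8:0.
Shift J3→4, J4→5, J6→6.
Schedule J1@1, J2@1, J3@4, J4@5, J5@1, J6@6: d1:7  d2:7  d3:7  d4:6  d5:8  d6:7  d7:7  d8:5 — peak 8.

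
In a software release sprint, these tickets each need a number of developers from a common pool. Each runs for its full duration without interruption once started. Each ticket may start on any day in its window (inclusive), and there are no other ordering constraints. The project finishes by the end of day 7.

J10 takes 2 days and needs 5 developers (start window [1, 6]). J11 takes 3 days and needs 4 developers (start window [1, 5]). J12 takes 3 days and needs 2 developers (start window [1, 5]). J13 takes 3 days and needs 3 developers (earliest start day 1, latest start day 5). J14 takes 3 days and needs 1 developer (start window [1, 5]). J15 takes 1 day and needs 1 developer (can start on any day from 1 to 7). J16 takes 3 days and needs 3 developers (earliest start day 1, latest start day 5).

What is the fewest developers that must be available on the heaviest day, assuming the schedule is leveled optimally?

Early-start (J10@1, J11@1, J12@1, J13@1, J14@1, J15@1, J16@1) gives peak 19: d1:19  d2:18  d3:13  d4:0  d5:0  d6:0  d7:0.
Shift J12→3, J13→3, J14→4, J15→4, J16→5.
Schedule J10@1, J11@1, J12@3, J13@3, J14@4, J15@4, J16@5: d1:9  d2:9  d3:9  d4:7  d5:9  d6:4  d7:3 — peak 9.

9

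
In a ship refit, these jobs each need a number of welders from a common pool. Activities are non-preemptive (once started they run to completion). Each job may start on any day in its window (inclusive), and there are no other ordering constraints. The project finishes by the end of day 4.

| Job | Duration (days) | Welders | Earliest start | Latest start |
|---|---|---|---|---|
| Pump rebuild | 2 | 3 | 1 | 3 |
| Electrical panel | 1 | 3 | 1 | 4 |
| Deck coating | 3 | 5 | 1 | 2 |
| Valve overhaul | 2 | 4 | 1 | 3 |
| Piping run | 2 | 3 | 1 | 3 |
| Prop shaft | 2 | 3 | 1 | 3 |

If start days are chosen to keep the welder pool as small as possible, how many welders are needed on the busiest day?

12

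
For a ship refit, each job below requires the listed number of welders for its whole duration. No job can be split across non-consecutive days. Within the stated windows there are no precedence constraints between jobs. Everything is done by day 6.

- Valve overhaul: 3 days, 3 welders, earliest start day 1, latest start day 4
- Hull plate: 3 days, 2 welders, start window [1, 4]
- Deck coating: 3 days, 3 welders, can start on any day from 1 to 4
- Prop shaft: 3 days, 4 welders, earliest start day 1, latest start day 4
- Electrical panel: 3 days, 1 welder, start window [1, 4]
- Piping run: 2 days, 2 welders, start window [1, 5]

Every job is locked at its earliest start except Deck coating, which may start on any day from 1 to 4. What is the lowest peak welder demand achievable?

12

Deck coating@1: d1:15  d2:15  d3:13  d4:0  d5:0  d6:0 → peak 15
Deck coating@2: d1:12  d2:15  d3:13  d4:3  d5:0  d6:0 → peak 15
Deck coating@3: d1:12  d2:12  d3:13  d4:3  d5:3  d6:0 → peak 13
Deck coating@4: d1:12  d2:12  d3:10  d4:3  d5:3  d6:3 → peak 12
Best is Deck coating@4, peak 12.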